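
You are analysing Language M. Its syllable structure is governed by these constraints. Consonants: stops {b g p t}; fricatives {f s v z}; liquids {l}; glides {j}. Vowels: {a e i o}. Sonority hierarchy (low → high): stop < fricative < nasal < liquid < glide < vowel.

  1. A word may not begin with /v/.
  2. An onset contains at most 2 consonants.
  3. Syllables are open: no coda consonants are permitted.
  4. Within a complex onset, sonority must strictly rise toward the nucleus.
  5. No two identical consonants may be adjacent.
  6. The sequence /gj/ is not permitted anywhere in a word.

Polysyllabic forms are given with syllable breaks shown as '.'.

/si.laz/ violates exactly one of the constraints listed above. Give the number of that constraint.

3

/si.laz/: syllable 2 coda /z/ has 1 consonant (> 0).
This is a violation of constraint 3: "Syllables are open: no coda consonants are permitted."
The remaining constraints (1, 2, 4, 5, 6) are satisfied.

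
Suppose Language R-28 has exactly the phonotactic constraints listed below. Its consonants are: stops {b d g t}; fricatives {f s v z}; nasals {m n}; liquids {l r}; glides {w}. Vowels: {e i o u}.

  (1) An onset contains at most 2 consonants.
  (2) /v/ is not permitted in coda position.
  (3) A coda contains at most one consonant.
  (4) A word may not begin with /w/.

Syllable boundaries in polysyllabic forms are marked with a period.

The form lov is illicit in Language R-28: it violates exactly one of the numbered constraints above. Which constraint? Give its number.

lov: syllable 1 coda contains /v/.
This is a violation of constraint 2: "/v/ is not permitted in coda position."
The remaining constraints (1, 3, 4) are satisfied.

2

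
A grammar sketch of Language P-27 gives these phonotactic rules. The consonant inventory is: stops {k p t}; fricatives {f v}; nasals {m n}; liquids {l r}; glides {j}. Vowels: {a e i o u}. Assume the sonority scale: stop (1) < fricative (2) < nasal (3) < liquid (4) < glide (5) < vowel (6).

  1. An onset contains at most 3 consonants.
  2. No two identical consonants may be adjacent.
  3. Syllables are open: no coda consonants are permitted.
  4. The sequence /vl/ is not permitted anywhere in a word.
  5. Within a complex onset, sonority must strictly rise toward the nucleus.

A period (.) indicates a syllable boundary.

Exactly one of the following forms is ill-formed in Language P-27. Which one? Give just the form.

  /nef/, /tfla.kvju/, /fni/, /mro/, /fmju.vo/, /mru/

/nef/ — violates constraint 3: syllable 1 coda /f/ has 1 consonant (> 0) → ill-formed
/tfla.kvju/ — σ1 onset /tfl/ (1→2→4 rises), coda /∅/ ok; σ2 onset /kvj/ (1→2→5 rises), coda /∅/ ok → well-formed
/fni/ — σ1 onset /fn/ (2→3 rises), coda /∅/ ok → well-formed
/mro/ — σ1 onset /mr/ (3→4 rises), coda /∅/ ok → well-formed
/fmju.vo/ — σ1 onset /fmj/ (2→3→5 rises), coda /∅/ ok; σ2 onset /v/, coda /∅/ ok → well-formed
/mru/ — σ1 onset /mr/ (3→4 rises), coda /∅/ ok → well-formed

/nef/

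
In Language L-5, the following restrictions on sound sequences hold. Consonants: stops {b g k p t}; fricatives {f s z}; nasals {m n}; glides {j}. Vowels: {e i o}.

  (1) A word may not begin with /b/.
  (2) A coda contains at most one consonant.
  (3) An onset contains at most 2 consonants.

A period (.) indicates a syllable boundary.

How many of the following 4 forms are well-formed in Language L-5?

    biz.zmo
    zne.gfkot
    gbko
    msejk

biz.zmo — violates constraint 1: word begins with /b/ → ill-formed
zne.gfkot — violates constraint 3: syllable 2 onset /gfk/ has 3 consonants (> 2) → ill-formed
gbko — violates constraint 3: syllable 1 onset /gbk/ has 3 consonants (> 2) → ill-formed
msejk — violates constraint 2: syllable 1 coda /jk/ has 2 consonants (> 1) → ill-formed
No form is well-formed → 0.

0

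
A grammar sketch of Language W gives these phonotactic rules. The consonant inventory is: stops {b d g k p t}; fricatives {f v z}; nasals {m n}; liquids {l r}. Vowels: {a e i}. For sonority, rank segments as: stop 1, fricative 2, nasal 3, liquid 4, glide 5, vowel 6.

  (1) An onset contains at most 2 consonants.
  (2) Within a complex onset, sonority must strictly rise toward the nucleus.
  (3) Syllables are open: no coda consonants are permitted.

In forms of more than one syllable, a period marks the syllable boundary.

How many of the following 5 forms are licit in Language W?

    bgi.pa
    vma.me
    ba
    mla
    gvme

bgi.pa — violates constraint 2: syllable 1 onset /bg/: /b/ (stop, 1) → /g/ (stop, 1) does not rise → illicit
vma.me — σ1 onset /vm/ (2→3 rises), coda /∅/ ok; σ2 onset /m/, coda /∅/ ok → licit
ba — σ1 onset /b/, coda /∅/ ok → licit
mla — σ1 onset /ml/ (3→4 rises), coda /∅/ ok → licit
gvme — violates constraint 1: syllable 1 onset /gvm/ has 3 consonants (> 2) → illicit
Licit: vma.me, ba, mla → 3.

3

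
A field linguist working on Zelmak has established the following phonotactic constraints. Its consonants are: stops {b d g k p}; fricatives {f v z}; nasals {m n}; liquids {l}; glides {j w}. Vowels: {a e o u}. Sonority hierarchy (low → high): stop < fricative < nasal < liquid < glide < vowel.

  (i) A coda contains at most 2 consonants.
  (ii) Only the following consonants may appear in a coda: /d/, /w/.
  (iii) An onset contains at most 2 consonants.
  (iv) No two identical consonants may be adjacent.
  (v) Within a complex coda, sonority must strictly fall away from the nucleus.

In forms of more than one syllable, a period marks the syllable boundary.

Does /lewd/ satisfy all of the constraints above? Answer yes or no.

yes

/lewd/ — σ1 onset /l/, coda /wd/ (5→1 falls) ok → permitted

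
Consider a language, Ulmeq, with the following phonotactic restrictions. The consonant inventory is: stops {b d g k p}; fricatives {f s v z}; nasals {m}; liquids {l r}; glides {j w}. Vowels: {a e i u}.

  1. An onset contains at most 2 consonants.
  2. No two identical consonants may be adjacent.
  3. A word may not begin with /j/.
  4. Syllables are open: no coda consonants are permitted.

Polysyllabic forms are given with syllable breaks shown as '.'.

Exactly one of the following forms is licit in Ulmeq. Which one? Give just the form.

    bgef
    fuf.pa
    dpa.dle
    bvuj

dpa.dle

bgef — violates constraint 4: syllable 1 coda /f/ has 1 consonant (> 0) → illicit
fuf.pa — violates constraint 4: syllable 1 coda /f/ has 1 consonant (> 0) → illicit
dpa.dle — σ1 onset /dp/ (2C), coda /∅/ ok; σ2 onset /dl/ (2C), coda /∅/ ok → licit
bvuj — violates constraint 4: syllable 1 coda /j/ has 1 consonant (> 0) → illicit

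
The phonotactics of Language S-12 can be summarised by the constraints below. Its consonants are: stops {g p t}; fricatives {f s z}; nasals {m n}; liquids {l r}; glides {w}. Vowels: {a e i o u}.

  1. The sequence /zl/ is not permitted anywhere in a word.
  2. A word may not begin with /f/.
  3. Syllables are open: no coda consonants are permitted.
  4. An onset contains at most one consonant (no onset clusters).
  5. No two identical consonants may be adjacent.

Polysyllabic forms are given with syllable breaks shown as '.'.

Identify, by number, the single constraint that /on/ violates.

/on/: syllable 1 coda /n/ has 1 consonant (> 0).
This is a violation of constraint 3: "Syllables are open: no coda consonants are permitted."
The remaining constraints (1, 2, 4, 5) are satisfied.

3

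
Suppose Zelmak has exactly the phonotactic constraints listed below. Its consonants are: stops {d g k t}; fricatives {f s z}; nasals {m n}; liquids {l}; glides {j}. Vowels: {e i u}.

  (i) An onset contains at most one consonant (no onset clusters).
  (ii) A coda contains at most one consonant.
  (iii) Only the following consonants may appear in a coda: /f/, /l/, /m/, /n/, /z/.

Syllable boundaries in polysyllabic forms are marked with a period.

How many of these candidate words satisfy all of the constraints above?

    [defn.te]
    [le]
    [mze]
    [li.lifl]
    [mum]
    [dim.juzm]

2

[defn.te] — violates constraint (ii): syllable 1 coda /fn/ has 2 consonants (> 1) → ill-formed
[le] — σ1 onset /l/, coda /∅/ ok → well-formed
[mze] — violates constraint (i): syllable 1 onset /mz/ has 2 consonants (> 1) → ill-formed
[li.lifl] — violates constraint (ii): syllable 2 coda /fl/ has 2 consonants (> 1) → ill-formed
[mum] — σ1 onset /m/, coda /m/ ok → well-formed
[dim.juzm] — violates constraint (ii): syllable 2 coda /zm/ has 2 consonants (> 1) → ill-formed
Well-formed: [le], [mum] → 2.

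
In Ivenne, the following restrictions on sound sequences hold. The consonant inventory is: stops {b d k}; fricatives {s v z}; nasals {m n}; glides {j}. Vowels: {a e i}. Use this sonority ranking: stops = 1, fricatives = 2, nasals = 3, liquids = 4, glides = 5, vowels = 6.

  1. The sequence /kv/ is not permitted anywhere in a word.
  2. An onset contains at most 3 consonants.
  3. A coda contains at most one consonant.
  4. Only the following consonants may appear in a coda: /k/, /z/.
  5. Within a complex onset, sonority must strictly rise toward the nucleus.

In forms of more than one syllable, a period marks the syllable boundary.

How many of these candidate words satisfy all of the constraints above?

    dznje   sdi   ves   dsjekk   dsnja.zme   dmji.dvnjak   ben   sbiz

0

dznje — violates constraint 2: syllable 1 onset /dznj/ has 4 consonants (> 3) → illicit
sdi — violates constraint 5: syllable 1 onset /sd/: /s/ (fricative, 2) → /d/ (stop, 1) does not rise → illicit
ves — violates constraint 4: syllable 1 coda contains /s/, which is not a licensed coda consonant → illicit
dsjekk — violates constraint 3: syllable 1 coda /kk/ has 2 consonants (> 1) → illicit
dsnja.zme — violates constraint 2: syllable 1 onset /dsnj/ has 4 consonants (> 3) → illicit
dmji.dvnjak — violates constraint 2: syllable 2 onset /dvnj/ has 4 consonants (> 3) → illicit
ben — violates constraint 4: syllable 1 coda contains /n/, which is not a licensed coda consonant → illicit
sbiz — violates constraint 5: syllable 1 onset /sb/: /s/ (fricative, 2) → /b/ (stop, 1) does not rise → illicit
No form is licit → 0.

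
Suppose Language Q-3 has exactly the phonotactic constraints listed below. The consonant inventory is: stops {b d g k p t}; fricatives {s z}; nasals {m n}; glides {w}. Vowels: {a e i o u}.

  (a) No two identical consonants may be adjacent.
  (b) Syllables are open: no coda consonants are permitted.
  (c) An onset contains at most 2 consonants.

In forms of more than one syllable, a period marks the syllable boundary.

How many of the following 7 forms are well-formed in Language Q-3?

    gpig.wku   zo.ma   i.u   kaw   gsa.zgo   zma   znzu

gpig.wku — violates constraint (b): syllable 1 coda /g/ has 1 consonant (> 0) → ill-formed
zo.ma — σ1 onset /z/, coda /∅/ ok; σ2 onset /m/, coda /∅/ ok → well-formed
i.u — σ1 onset /∅/, coda /∅/ ok; σ2 onset /∅/, coda /∅/ ok → well-formed
kaw — violates constraint (b): syllable 1 coda /w/ has 1 consonant (> 0) → ill-formed
gsa.zgo — σ1 onset /gs/ (2C), coda /∅/ ok; σ2 onset /zg/ (2C), coda /∅/ ok → well-formed
zma — σ1 onset /zm/ (2C), coda /∅/ ok → well-formed
znzu — violates constraint (c): syllable 1 onset /znz/ has 3 consonants (> 2) → ill-formed
Well-formed: zo.ma, i.u, gsa.zgo, zma → 4.

4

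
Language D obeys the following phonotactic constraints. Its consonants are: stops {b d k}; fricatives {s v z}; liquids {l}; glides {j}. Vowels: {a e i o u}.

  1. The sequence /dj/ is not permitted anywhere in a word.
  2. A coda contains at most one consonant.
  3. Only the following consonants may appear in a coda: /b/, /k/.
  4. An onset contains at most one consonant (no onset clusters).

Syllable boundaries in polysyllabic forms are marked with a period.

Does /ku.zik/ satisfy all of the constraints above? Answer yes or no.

/ku.zik/ — σ1 onset /k/, coda /∅/ ok; σ2 onset /z/, coda /k/ ok → licit

yes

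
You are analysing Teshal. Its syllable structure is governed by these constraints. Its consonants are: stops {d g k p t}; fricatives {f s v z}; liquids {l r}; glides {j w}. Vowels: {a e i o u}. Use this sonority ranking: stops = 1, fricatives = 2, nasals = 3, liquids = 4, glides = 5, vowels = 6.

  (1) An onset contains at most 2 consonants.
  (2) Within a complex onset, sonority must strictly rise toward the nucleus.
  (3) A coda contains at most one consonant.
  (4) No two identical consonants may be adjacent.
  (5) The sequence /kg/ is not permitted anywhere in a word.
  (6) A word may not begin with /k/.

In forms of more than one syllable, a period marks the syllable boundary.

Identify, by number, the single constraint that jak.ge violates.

jak.ge: contains banned sequence /kg/.
This is a violation of constraint 5: "The sequence /kg/ is not permitted anywhere in a word."
The remaining constraints (1, 2, 3, 4, 6) are satisfied.

5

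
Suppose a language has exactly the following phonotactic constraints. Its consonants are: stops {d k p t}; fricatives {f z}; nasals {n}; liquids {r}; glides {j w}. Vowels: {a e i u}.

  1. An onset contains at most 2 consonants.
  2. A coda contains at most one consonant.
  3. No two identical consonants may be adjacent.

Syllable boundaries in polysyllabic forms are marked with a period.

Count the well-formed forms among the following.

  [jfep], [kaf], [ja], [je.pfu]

[jfep] — σ1 onset /jf/ (2C), coda /p/ ok → well-formed
[kaf] — σ1 onset /k/, coda /f/ ok → well-formed
[ja] — σ1 onset /j/, coda /∅/ ok → well-formed
[je.pfu] — σ1 onset /j/, coda /∅/ ok; σ2 onset /pf/ (2C), coda /∅/ ok → well-formed
Well-formed: [jfep], [kaf], [ja], [je.pfu] → 4.

4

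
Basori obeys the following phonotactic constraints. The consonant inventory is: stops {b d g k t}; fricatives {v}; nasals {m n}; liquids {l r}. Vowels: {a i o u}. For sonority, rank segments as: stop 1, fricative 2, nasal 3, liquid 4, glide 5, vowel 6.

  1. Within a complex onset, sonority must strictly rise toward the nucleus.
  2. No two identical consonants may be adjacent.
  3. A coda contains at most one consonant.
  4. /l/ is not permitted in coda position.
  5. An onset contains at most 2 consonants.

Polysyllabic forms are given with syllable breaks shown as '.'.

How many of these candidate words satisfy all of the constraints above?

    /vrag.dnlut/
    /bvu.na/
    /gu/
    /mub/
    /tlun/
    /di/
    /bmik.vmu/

/vrag.dnlut/ — violates constraint 5: syllable 2 onset /dnl/ has 3 consonants (> 2) → phonotactically illegal
/bvu.na/ — σ1 onset /bv/ (1→2 rises), coda /∅/ ok; σ2 onset /n/, coda /∅/ ok → phonotactically legal
/gu/ — σ1 onset /g/, coda /∅/ ok → phonotactically legal
/mub/ — σ1 onset /m/, coda /b/ ok → phonotactically legal
/tlun/ — σ1 onset /tl/ (1→4 rises), coda /n/ ok → phonotactically legal
/di/ — σ1 onset /d/, coda /∅/ ok → phonotactically legal
/bmik.vmu/ — σ1 onset /bm/ (1→3 rises), coda /k/ ok; σ2 onset /vm/ (2→3 rises), coda /∅/ ok → phonotactically legal
Phonotactically legal: /bvu.na/, /gu/, /mub/, /tlun/, /di/, /bmik.vmu/ → 6.

6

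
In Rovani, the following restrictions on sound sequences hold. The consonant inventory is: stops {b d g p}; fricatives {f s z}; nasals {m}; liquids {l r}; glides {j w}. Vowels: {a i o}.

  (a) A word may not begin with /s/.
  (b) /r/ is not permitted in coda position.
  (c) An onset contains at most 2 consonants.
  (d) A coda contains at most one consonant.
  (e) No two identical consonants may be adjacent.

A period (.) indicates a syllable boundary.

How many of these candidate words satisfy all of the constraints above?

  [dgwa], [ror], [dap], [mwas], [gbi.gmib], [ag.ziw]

[dgwa] — violates constraint (c): syllable 1 onset /dgw/ has 3 consonants (> 2) → ill-formed
[ror] — violates constraint (b): syllable 1 coda contains /r/ → ill-formed
[dap] — σ1 onset /d/, coda /p/ ok → well-formed
[mwas] — σ1 onset /mw/ (2C), coda /s/ ok → well-formed
[gbi.gmib] — σ1 onset /gb/ (2C), coda /∅/ ok; σ2 onset /gm/ (2C), coda /b/ ok → well-formed
[ag.ziw] — σ1 onset /∅/, coda /g/ ok; σ2 onset /z/, coda /w/ ok → well-formed
Well-formed: [dap], [mwas], [gbi.gmib], [ag.ziw] → 4.

4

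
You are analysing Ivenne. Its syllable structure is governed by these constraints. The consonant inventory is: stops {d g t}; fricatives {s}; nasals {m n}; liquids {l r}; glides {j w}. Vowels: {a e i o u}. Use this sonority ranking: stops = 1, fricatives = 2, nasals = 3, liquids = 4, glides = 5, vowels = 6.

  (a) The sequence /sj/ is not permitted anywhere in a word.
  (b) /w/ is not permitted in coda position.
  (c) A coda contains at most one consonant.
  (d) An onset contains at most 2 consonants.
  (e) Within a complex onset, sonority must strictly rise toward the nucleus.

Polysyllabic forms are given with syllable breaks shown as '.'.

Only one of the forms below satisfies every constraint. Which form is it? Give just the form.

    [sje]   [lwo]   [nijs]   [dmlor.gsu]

[sje] — violates constraint (a): contains banned sequence /sj/ → ill-formed
[lwo] — σ1 onset /lw/ (4→5 rises), coda /∅/ ok → well-formed
[nijs] — violates constraint (c): syllable 1 coda /js/ has 2 consonants (> 1) → ill-formed
[dmlor.gsu] — violates constraint (d): syllable 1 onset /dml/ has 3 consonants (> 2) → ill-formed

[lwo]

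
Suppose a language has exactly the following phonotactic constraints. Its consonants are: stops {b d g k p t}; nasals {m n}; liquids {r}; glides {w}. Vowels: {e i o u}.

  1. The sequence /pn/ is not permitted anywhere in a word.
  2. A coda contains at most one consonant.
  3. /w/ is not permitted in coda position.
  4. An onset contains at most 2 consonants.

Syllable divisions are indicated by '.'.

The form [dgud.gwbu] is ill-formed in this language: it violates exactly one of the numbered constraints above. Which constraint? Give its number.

[dgud.gwbu]: syllable 2 onset /gwb/ has 3 consonants (> 2).
This is a violation of constraint 4: "An onset contains at most 2 consonants."
The remaining constraints (1, 2, 3) are satisfied.

4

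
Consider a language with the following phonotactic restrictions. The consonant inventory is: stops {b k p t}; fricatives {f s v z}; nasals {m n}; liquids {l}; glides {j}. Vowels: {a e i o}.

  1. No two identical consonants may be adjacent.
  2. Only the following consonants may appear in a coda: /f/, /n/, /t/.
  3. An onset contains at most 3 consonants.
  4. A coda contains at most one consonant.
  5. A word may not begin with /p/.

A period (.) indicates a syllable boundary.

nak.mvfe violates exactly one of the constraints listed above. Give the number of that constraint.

nak.mvfe: syllable 1 coda contains /k/, which is not a licensed coda consonant.
This is a violation of constraint 2: "Only the following consonants may appear in a coda: /f/, /n/, /t/."
The remaining constraints (1, 3, 4, 5) are satisfied.

2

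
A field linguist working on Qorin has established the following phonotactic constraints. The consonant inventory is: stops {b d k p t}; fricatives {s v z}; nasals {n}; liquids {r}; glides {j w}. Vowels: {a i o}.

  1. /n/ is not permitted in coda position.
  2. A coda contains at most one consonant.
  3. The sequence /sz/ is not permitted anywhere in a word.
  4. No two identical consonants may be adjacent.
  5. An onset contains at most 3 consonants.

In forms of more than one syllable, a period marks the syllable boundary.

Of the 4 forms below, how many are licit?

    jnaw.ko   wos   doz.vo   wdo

4

jnaw.ko — σ1 onset /jn/ (2C), coda /w/ ok; σ2 onset /k/, coda /∅/ ok → licit
wos — σ1 onset /w/, coda /s/ ok → licit
doz.vo — σ1 onset /d/, coda /z/ ok; σ2 onset /v/, coda /∅/ ok → licit
wdo — σ1 onset /wd/ (2C), coda /∅/ ok → licit
Licit: jnaw.ko, wos, doz.vo, wdo → 4.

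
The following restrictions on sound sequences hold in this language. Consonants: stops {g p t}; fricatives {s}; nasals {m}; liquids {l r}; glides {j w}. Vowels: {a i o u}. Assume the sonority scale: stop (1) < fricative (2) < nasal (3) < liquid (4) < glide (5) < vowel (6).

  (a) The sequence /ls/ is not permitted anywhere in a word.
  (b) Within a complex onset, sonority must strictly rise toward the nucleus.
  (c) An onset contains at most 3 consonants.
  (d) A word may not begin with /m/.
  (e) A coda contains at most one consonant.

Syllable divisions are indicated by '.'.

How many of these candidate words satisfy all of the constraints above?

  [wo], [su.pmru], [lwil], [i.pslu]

4

[wo] — σ1 onset /w/, coda /∅/ ok → permitted
[su.pmru] — σ1 onset /s/, coda /∅/ ok; σ2 onset /pmr/ (1→3→4 rises), coda /∅/ ok → permitted
[lwil] — σ1 onset /lw/ (4→5 rises), coda /l/ ok → permitted
[i.pslu] — σ1 onset /∅/, coda /∅/ ok; σ2 onset /psl/ (1→2→4 rises), coda /∅/ ok → permitted
Permitted: [wo], [su.pmru], [lwil], [i.pslu] → 4.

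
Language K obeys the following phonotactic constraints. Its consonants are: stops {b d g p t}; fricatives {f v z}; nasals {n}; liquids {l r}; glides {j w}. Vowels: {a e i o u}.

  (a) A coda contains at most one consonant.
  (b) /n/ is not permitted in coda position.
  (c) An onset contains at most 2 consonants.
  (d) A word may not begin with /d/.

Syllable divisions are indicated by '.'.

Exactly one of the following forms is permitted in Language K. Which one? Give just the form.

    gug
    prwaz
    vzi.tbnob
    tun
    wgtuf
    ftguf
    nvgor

gug

gug — σ1 onset /g/, coda /g/ ok → permitted
prwaz — violates constraint (c): syllable 1 onset /prw/ has 3 consonants (> 2) → not permitted
vzi.tbnob — violates constraint (c): syllable 2 onset /tbn/ has 3 consonants (> 2) → not permitted
tun — violates constraint (b): syllable 1 coda contains /n/ → not permitted
wgtuf — violates constraint (c): syllable 1 onset /wgt/ has 3 consonants (> 2) → not permitted
ftguf — violates constraint (c): syllable 1 onset /ftg/ has 3 consonants (> 2) → not permitted
nvgor — violates constraint (c): syllable 1 onset /nvg/ has 3 consonants (> 2) → not permitted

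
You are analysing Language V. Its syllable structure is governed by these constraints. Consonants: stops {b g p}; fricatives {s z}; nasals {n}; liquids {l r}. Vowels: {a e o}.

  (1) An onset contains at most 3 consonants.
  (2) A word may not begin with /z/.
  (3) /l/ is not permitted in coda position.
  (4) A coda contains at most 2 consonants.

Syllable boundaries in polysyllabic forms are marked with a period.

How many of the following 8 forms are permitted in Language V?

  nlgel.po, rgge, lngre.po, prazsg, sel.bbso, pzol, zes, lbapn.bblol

1

nlgel.po — violates constraint 3: syllable 1 coda contains /l/ → not permitted
rgge — σ1 onset /rgg/ (3C), coda /∅/ ok → permitted
lngre.po — violates constraint 1: syllable 1 onset /lngr/ has 4 consonants (> 3) → not permitted
prazsg — violates constraint 4: syllable 1 coda /zsg/ has 3 consonants (> 2) → not permitted
sel.bbso — violates constraint 3: syllable 1 coda contains /l/ → not permitted
pzol — violates constraint 3: syllable 1 coda contains /l/ → not permitted
zes — violates constraint 2: word begins with /z/ → not permitted
lbapn.bblol — violates constraint 3: syllable 2 coda contains /l/ → not permitted
Permitted: rgge → 1.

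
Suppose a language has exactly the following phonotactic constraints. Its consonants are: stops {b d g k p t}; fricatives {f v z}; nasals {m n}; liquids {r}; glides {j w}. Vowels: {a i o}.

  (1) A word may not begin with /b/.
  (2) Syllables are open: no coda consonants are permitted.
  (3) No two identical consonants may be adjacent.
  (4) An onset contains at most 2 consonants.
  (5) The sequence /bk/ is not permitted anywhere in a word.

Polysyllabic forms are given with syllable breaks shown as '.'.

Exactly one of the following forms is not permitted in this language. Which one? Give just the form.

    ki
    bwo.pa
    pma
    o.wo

ki — σ1 onset /k/, coda /∅/ ok → permitted
bwo.pa — violates constraint 1: word begins with /b/ → not permitted
pma — σ1 onset /pm/ (2C), coda /∅/ ok → permitted
o.wo — σ1 onset /∅/, coda /∅/ ok; σ2 onset /w/, coda /∅/ ok → permitted

bwo.pa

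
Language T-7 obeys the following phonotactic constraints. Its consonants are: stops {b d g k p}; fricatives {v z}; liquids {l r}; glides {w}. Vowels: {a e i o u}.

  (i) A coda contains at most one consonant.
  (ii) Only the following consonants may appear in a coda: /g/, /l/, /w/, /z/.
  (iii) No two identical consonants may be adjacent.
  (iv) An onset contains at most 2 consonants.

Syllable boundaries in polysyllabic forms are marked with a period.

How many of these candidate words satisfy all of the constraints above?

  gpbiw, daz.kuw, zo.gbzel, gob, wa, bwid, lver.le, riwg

2

gpbiw — violates constraint (iv): syllable 1 onset /gpb/ has 3 consonants (> 2) → illicit
daz.kuw — σ1 onset /d/, coda /z/ ok; σ2 onset /k/, coda /w/ ok → licit
zo.gbzel — violates constraint (iv): syllable 2 onset /gbz/ has 3 consonants (> 2) → illicit
gob — violates constraint (ii): syllable 1 coda contains /b/, which is not a licensed coda consonant → illicit
wa — σ1 onset /w/, coda /∅/ ok → licit
bwid — violates constraint (ii): syllable 1 coda contains /d/, which is not a licensed coda consonant → illicit
lver.le — violates constraint (ii): syllable 1 coda contains /r/, which is not a licensed coda consonant → illicit
riwg — violates constraint (i): syllable 1 coda /wg/ has 2 consonants (> 1) → illicit
Licit: daz.kuw, wa → 2.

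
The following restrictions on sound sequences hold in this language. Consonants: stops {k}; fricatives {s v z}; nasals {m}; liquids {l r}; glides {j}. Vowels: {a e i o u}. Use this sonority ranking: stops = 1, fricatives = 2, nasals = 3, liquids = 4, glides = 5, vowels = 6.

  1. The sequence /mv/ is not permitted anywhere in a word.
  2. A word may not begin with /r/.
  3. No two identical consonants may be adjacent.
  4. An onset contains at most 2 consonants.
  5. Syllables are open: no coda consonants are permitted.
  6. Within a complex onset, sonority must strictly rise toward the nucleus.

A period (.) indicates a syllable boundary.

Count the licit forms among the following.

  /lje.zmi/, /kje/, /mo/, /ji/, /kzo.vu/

/lje.zmi/ — σ1 onset /lj/ (4→5 rises), coda /∅/ ok; σ2 onset /zm/ (2→3 rises), coda /∅/ ok → licit
/kje/ — σ1 onset /kj/ (1→5 rises), coda /∅/ ok → licit
/mo/ — σ1 onset /m/, coda /∅/ ok → licit
/ji/ — σ1 onset /j/, coda /∅/ ok → licit
/kzo.vu/ — σ1 onset /kz/ (1→2 rises), coda /∅/ ok; σ2 onset /v/, coda /∅/ ok → licit
Licit: /lje.zmi/, /kje/, /mo/, /ji/, /kzo.vu/ → 5.

5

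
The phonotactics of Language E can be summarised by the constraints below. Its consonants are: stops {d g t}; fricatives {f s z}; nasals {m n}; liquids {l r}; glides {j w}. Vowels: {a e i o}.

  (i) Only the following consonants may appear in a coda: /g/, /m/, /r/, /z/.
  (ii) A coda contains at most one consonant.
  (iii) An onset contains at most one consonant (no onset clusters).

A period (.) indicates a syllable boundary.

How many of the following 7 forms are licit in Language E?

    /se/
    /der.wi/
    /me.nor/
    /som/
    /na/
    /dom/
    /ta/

7

/se/ — σ1 onset /s/, coda /∅/ ok → licit
/der.wi/ — σ1 onset /d/, coda /r/ ok; σ2 onset /w/, coda /∅/ ok → licit
/me.nor/ — σ1 onset /m/, coda /∅/ ok; σ2 onset /n/, coda /r/ ok → licit
/som/ — σ1 onset /s/, coda /m/ ok → licit
/na/ — σ1 onset /n/, coda /∅/ ok → licit
/dom/ — σ1 onset /d/, coda /m/ ok → licit
/ta/ — σ1 onset /t/, coda /∅/ ok → licit
Licit: /se/, /der.wi/, /me.nor/, /som/, /na/, /dom/, /ta/ → 7.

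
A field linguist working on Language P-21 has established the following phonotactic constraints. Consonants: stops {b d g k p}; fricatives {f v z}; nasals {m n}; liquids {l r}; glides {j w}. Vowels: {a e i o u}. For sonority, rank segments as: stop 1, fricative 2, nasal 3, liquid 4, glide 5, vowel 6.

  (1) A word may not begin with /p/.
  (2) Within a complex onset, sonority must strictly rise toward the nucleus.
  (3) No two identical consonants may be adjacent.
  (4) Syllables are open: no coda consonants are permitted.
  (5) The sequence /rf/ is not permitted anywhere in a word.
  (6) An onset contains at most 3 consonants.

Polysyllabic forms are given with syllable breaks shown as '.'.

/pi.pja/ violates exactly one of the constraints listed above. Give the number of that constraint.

1

/pi.pja/: word begins with /p/.
This is a violation of constraint 1: "A word may not begin with /p/."
The remaining constraints (2, 3, 4, 5, 6) are satisfied.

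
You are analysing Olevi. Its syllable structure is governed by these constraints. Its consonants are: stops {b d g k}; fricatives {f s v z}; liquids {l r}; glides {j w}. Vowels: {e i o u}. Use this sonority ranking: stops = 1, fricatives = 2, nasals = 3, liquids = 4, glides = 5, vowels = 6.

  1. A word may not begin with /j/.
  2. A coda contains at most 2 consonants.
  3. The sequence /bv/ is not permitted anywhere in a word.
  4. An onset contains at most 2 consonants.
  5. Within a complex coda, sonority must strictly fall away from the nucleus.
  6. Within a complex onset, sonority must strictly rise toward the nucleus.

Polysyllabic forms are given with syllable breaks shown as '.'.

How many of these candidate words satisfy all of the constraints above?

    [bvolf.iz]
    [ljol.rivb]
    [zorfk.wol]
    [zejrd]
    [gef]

[bvolf.iz] — violates constraint 3: contains banned sequence /bv/ → not permitted
[ljol.rivb] — σ1 onset /lj/ (4→5 rises), coda /l/ ok; σ2 onset /r/, coda /vb/ (2→1 falls) ok → permitted
[zorfk.wol] — violates constraint 2: syllable 1 coda /rfk/ has 3 consonants (> 2) → not permitted
[zejrd] — violates constraint 2: syllable 1 coda /jrd/ has 3 consonants (> 2) → not permitted
[gef] — σ1 onset /g/, coda /f/ ok → permitted
Permitted: [ljol.rivb], [gef] → 2.

2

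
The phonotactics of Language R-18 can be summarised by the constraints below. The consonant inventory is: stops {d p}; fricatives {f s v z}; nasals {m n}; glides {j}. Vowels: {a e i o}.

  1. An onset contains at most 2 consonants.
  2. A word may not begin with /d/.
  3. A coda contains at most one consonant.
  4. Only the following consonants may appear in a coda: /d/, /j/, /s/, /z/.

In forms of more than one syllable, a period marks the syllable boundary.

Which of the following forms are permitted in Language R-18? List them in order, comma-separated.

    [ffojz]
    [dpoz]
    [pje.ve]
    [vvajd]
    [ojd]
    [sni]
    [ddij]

[ffojz] — violates constraint 3: syllable 1 coda /jz/ has 2 consonants (> 1) → not permitted
[dpoz] — violates constraint 2: word begins with /d/ → not permitted
[pje.ve] — σ1 onset /pj/ (2C), coda /∅/ ok; σ2 onset /v/, coda /∅/ ok → permitted
[vvajd] — violates constraint 3: syllable 1 coda /jd/ has 2 consonants (> 1) → not permitted
[ojd] — violates constraint 3: syllable 1 coda /jd/ has 2 consonants (> 1) → not permitted
[sni] — σ1 onset /sn/ (2C), coda /∅/ ok → permitted
[ddij] — violates constraint 2: word begins with /d/ → not permitted

[pje.ve], [sni]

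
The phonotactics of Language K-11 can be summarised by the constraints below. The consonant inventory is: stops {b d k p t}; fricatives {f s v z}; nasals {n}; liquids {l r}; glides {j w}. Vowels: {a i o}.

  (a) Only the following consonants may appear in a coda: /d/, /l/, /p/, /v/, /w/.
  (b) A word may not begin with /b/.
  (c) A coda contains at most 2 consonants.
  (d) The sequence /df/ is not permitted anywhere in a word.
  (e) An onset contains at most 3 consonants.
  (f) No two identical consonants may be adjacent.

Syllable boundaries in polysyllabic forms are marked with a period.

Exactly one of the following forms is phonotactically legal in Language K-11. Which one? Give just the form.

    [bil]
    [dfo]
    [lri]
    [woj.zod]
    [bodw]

[bil] — violates constraint (b): word begins with /b/ → phonotactically illegal
[dfo] — violates constraint (d): contains banned sequence /df/ → phonotactically illegal
[lri] — σ1 onset /lr/ (2C), coda /∅/ ok → phonotactically legal
[woj.zod] — violates constraint (a): syllable 1 coda contains /j/, which is not a licensed coda consonant → phonotactically illegal
[bodw] — violates constraint (b): word begins with /b/ → phonotactically illegal

[lri]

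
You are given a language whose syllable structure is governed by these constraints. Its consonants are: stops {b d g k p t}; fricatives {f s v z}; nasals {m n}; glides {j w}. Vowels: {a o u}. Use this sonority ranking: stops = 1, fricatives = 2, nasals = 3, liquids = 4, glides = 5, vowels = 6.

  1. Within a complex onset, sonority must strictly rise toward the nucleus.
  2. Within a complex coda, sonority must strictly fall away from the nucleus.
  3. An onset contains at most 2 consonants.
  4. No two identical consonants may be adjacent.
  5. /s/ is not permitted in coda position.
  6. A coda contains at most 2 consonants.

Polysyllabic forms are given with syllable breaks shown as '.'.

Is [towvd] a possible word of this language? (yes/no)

no

[towvd] — violates constraint 6: syllable 1 coda /wvd/ has 3 consonants (> 2) → ill-formed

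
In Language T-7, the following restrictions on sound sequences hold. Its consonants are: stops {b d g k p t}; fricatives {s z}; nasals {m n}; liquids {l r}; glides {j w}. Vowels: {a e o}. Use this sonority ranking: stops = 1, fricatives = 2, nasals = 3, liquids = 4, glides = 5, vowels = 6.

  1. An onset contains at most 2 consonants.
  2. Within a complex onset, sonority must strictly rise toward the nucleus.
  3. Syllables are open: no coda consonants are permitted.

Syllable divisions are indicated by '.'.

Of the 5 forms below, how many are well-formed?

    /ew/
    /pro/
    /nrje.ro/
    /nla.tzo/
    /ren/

2

/ew/ — violates constraint 3: syllable 1 coda /w/ has 1 consonant (> 0) → ill-formed
/pro/ — σ1 onset /pr/ (1→4 rises), coda /∅/ ok → well-formed
/nrje.ro/ — violates constraint 1: syllable 1 onset /nrj/ has 3 consonants (> 2) → ill-formed
/nla.tzo/ — σ1 onset /nl/ (3→4 rises), coda /∅/ ok; σ2 onset /tz/ (1→2 rises), coda /∅/ ok → well-formed
/ren/ — violates constraint 3: syllable 1 coda /n/ has 1 consonant (> 0) → ill-formed
Well-formed: /pro/, /nla.tzo/ → 2.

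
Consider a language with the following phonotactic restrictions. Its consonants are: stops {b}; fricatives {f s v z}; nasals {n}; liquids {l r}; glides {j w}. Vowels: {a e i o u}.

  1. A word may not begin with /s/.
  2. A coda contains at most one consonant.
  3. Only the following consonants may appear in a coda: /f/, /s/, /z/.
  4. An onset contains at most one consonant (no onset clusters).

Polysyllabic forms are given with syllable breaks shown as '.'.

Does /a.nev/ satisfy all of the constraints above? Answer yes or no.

no

/a.nev/ — violates constraint 3: syllable 2 coda contains /v/, which is not a licensed coda consonant → illicit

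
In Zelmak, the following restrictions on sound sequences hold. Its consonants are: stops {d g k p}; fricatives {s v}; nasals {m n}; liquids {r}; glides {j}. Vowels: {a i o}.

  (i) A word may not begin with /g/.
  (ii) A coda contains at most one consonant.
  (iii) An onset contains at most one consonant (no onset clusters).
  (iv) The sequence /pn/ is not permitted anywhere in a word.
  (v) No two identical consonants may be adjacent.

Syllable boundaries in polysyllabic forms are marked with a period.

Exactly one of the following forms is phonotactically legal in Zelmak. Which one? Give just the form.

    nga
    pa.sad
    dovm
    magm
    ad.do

pa.sad

nga — violates constraint (iii): syllable 1 onset /ng/ has 2 consonants (> 1) → phonotactically illegal
pa.sad — σ1 onset /p/, coda /∅/ ok; σ2 onset /s/, coda /d/ ok → phonotactically legal
dovm — violates constraint (ii): syllable 1 coda /vm/ has 2 consonants (> 1) → phonotactically illegal
magm — violates constraint (ii): syllable 1 coda /gm/ has 2 consonants (> 1) → phonotactically illegal
ad.do — violates constraint (v): adjacent identical consonants /dd/ → phonotactically illegal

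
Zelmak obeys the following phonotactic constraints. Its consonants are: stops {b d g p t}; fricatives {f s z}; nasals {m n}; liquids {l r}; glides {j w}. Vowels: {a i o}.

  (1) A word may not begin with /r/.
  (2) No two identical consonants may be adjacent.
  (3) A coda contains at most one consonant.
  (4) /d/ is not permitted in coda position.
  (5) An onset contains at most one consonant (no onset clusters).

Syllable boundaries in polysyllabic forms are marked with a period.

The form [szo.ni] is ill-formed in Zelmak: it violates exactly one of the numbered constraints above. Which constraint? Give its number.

[szo.ni]: syllable 1 onset /sz/ has 2 consonants (> 1).
This is a violation of constraint 5: "An onset contains at most one consonant (no onset clusters)."
The remaining constraints (1, 2, 3, 4) are satisfied.

5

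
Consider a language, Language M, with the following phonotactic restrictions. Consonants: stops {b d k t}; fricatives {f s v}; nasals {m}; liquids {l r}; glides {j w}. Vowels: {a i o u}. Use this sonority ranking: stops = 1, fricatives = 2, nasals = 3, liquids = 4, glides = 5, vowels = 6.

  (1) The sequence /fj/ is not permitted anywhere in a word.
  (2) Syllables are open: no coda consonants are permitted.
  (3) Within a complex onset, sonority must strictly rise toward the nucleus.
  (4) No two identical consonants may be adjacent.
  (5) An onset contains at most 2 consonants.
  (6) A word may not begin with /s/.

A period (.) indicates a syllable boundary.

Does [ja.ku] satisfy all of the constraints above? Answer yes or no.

yes

[ja.ku] — σ1 onset /j/, coda /∅/ ok; σ2 onset /k/, coda /∅/ ok → licit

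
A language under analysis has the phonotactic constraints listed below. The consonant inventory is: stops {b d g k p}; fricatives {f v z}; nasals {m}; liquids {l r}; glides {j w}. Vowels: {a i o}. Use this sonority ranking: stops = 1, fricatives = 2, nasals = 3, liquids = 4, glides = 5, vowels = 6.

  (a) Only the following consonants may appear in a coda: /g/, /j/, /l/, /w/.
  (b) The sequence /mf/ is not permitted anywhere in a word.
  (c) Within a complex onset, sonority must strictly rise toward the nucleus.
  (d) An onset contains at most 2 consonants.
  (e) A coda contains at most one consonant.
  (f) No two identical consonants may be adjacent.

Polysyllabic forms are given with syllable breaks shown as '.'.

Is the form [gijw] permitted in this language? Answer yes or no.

[gijw] — violates constraint (e): syllable 1 coda /jw/ has 2 consonants (> 1) → not permitted

no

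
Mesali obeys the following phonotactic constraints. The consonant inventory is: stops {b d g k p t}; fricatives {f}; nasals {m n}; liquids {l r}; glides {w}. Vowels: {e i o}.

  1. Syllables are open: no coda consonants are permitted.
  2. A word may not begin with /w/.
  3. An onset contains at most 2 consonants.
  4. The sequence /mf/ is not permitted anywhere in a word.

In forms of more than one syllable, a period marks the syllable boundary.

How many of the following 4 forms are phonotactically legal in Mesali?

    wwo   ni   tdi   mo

3

wwo — violates constraint 2: word begins with /w/ → phonotactically illegal
ni — σ1 onset /n/, coda /∅/ ok → phonotactically legal
tdi — σ1 onset /td/ (2C), coda /∅/ ok → phonotactically legal
mo — σ1 onset /m/, coda /∅/ ok → phonotactically legal
Phonotactically legal: ni, tdi, mo → 3.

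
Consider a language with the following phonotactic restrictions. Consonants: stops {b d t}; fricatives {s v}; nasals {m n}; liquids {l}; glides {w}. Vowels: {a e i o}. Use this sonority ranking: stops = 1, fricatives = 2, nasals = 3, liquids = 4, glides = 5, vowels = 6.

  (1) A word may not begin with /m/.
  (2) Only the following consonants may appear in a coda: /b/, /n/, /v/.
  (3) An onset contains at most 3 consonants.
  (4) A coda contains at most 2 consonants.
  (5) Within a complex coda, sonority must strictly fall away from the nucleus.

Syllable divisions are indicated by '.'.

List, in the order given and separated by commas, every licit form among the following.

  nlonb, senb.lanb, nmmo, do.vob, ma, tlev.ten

nlonb — σ1 onset /nl/ (2C), coda /nb/ (3→1 falls) ok → licit
senb.lanb — σ1 onset /s/, coda /nb/ (3→1 falls) ok; σ2 onset /l/, coda /nb/ (3→1 falls) ok → licit
nmmo — σ1 onset /nmm/ (3C), coda /∅/ ok → licit
do.vob — σ1 onset /d/, coda /∅/ ok; σ2 onset /v/, coda /b/ ok → licit
ma — violates constraint 1: word begins with /m/ → illicit
tlev.ten — σ1 onset /tl/ (2C), coda /v/ ok; σ2 onset /t/, coda /n/ ok → licit

nlonb, senb.lanb, nmmo, do.vob, tlev.ten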